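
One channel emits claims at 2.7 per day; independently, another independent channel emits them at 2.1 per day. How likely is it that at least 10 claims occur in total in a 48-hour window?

Independent Poisson processes superpose: combined rate λ = 2.7 + 2.1 = 4.8 per day.
Over the interval, μ = 4.8 × 2 = 9.6 (a 48-hour window = 2 days).
P(N ≥ 10) = 1 − P(N ≤ 9) ≈ 0.4911.

0.4911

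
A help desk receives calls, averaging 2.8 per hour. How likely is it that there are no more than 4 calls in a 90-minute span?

Over the interval, μ = 2.8 × 1.5 = 4.2 (a 90-minute span = 1.5 hours).
P(N ≤ 4) = Σ_{j=0}^{4} e^(−μ) μ^j/j! ≈ 0.5898.

0.5898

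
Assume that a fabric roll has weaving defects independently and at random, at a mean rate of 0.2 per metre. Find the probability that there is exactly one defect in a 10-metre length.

Over the interval, μ = 0.2 × 10 = 2 (a 10-metre length = 10 metres).
P(N = 1) = e^(−μ) μ^1/1! = e^(−2) · 2^1/1 ≈ 0.2707.

0.2707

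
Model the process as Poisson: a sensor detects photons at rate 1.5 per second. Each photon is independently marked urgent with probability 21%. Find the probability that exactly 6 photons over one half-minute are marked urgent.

0.0778

Thinning: the photons that are marked urgent themselves form a Poisson process with rate 0.21 × 1.5 = 0.315 per second.
Over the interval, μ = 0.315 × 30 = 9.45 (a half-minute = 30 seconds).
P(N = 6) = e^(−9.45) · 9.45^6/6! ≈ 0.0778.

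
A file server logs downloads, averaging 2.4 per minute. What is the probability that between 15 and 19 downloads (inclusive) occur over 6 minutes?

0.3779

Over the interval, μ = 2.4 × 6 = 14.4 (6 minutes).
P(15 ≤ N ≤ 19) = Σ_{j=15}^{19} e^(−14.4) · 14.4^j/j! ≈ 0.3779.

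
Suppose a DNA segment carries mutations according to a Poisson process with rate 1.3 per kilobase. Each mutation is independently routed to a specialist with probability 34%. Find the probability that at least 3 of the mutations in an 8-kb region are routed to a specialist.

0.6858

Thinning: the mutations that are routed to a specialist themselves form a Poisson process with rate 0.34 × 1.3 = 0.442 per kilobase.
Over the interval, μ = 0.442 × 8 = 3.536 (an 8-kb region = 8 kilobases).
P(N ≥ 3) = 1 − P(N ≤ 2) ≈ 0.6858.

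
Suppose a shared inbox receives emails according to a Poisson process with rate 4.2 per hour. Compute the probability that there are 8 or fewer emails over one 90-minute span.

0.8148

Over the interval, μ = 4.2 × 1.5 = 6.3 (a 90-minute span = 1.5 hours).
P(N ≤ 8) = Σ_{j=0}^{8} e^(−μ) μ^j/j! ≈ 0.8148.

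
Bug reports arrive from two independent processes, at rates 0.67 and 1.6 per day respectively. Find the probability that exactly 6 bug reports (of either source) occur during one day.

0.0196

Independent Poisson processes superpose: combined rate λ = 0.67 + 1.6 = 2.27 per day.
So μ = 2.27.
P(N = 6) = e^(−2.27) · 2.27^6/6! ≈ 0.0196.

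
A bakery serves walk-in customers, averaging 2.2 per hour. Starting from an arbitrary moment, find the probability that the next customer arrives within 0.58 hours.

Inter-arrival times are exponential with rate λ = 2.2 per hour.
P(T ≤ 0.58) = 1 − e^(−λt) = 1 − e^(−2.2 × 0.58) = 1 − e^(−1.276) ≈ 0.7208.

0.7208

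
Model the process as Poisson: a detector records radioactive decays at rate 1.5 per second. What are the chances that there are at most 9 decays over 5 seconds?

Over the interval, μ = 1.5 × 5 = 7.5 (5 seconds).
P(N ≤ 9) = Σ_{j=0}^{9} e^(−μ) μ^j/j! ≈ 0.7764.

0.7764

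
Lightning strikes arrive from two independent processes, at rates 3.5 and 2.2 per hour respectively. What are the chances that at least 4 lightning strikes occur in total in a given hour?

Independent Poisson processes superpose: combined rate λ = 3.5 + 2.2 = 5.7 per hour.
So μ = 5.7.
P(N ≥ 4) = 1 − P(N ≤ 3) ≈ 0.8200.

0.8200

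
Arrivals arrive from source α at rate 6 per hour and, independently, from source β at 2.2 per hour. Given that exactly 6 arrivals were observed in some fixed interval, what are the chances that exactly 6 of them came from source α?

0.1535

Given the total, each event is independently from source α with probability p = λ_α/(λ_α+λ_β) = 6/8.2 ≈ 0.7317.
So K ~ Binomial(6, 6/8.2): P(K = 6) = C(6,6) · (6/8.2)^6 · (2.2/8.2)^0 ≈ 0.1535.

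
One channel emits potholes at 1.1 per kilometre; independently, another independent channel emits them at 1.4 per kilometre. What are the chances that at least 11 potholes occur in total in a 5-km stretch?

Independent Poisson processes superpose: combined rate λ = 1.1 + 1.4 = 2.5 per kilometre.
Over the interval, μ = 2.5 × 5 = 12.5 (a 5-km stretch = 5 kilometres).
P(N ≥ 11) = 1 − P(N ≤ 10) ≈ 0.7029.

0.7029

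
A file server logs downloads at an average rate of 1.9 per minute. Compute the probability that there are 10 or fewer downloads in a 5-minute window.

Over the interval, μ = 1.9 × 5 = 9.5 (a 5-minute window = 5 minutes).
P(N ≤ 10) = Σ_{j=0}^{10} e^(−μ) μ^j/j! ≈ 0.6453.

0.6453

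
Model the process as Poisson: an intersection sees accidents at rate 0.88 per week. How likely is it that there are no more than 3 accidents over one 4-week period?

0.5323

Over the interval, μ = 0.88 × 4 = 3.52 (a 4-week period = 4 weeks).
P(N ≤ 3) = Σ_{j=0}^{3} e^(−μ) μ^j/j! ≈ 0.5323.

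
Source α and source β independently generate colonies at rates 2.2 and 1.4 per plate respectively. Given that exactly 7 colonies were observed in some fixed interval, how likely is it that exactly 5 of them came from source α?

Given the total, each event is independently from source α with probability p = λ_α/(λ_α+λ_β) = 2.2/3.6 ≈ 0.6111.
So K ~ Binomial(7, 2.2/3.6): P(K = 5) = C(7,5) · (2.2/3.6)^5 · (1.4/3.6)^2 ≈ 0.2707.

0.2707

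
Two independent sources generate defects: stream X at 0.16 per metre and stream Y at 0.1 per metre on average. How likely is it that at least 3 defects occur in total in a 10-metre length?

Independent Poisson processes superpose: combined rate λ = 0.16 + 0.1 = 0.26 per metre.
Over the interval, μ = 0.26 × 10 = 2.6 (a 10-metre length = 10 metres).
P(N ≥ 3) = 1 − P(N ≤ 2) ≈ 0.4816.

0.4816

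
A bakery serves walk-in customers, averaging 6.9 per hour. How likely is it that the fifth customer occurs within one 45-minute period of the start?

Over the interval, μ = 6.9 × 0.75 = 5.175 (a 45-minute period = 0.75 hours).
The fifth arrival falls in the interval iff at least 5 events occur there: P(S_5 ≤ t) = P(N ≥ 5) = 1 − P(N ≤ 4) ≈ 0.5897.

0.5897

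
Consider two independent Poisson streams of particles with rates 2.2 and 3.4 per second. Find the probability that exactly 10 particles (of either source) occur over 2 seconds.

Independent Poisson processes superpose: combined rate λ = 2.2 + 3.4 = 5.6 per second.
Over the interval, μ = 5.6 × 2 = 11.2 (2 seconds).
P(N = 10) = e^(−11.2) · 11.2^10/10! ≈ 0.1170.

0.1170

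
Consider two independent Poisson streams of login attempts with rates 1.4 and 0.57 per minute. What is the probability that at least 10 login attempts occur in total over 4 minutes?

0.2686

Independent Poisson processes superpose: combined rate λ = 1.4 + 0.57 = 1.97 per minute.
Over the interval, μ = 1.97 × 4 = 7.88 (4 minutes).
P(N ≥ 10) = 1 − P(N ≤ 9) ≈ 0.2686.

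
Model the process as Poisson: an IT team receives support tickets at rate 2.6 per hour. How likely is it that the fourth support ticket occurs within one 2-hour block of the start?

Over the interval, μ = 2.6 × 2 = 5.2 (a 2-hour block = 2 hours).
The fourth arrival falls in the interval iff at least 4 events occur there: P(S_4 ≤ t) = P(N ≥ 4) = 1 − P(N ≤ 3) ≈ 0.7619.

0.7619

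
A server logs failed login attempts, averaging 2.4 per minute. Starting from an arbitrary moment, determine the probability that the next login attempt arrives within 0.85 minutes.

0.8700

Inter-arrival times are exponential with rate λ = 2.4 per minute.
P(T ≤ 0.85) = 1 − e^(−λt) = 1 − e^(−2.4 × 0.85) = 1 − e^(−2.04) ≈ 0.8700.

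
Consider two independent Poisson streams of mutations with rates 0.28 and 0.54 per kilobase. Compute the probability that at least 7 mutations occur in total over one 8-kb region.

Independent Poisson processes superpose: combined rate λ = 0.28 + 0.54 = 0.82 per kilobase.
Over the interval, μ = 0.82 × 8 = 6.56 (an 8-kb region = 8 kilobases).
P(N ≥ 7) = 1 − P(N ≤ 6) ≈ 0.4829.

0.4829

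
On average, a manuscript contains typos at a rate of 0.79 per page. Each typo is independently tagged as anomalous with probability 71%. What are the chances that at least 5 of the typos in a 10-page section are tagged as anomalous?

0.6592

Thinning: the typos that are tagged as anomalous themselves form a Poisson process with rate 0.71 × 0.79 = 0.5609 per page.
Over the interval, μ = 0.5609 × 10 = 5.609 (a 10-page section = 10 pages).
P(N ≥ 5) = 1 − P(N ≤ 4) ≈ 0.6592.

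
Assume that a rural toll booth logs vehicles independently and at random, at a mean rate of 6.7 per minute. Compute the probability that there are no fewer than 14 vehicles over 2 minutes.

Over the interval, μ = 6.7 × 2 = 13.4 (2 minutes).
P(N ≥ 14) = 1 − P(N ≤ 13) = 1 − Σ_{j=0}^{13} e^(−μ) μ^j/j! ≈ 0.4708.

0.4708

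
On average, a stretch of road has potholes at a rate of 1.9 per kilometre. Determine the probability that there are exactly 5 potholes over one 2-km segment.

Over the interval, μ = 1.9 × 2 = 3.8 (a 2-km segment = 2 kilometres).
P(N = 5) = e^(−μ) μ^5/5! = e^(−3.8) · 3.8^5/120 ≈ 0.1477.

0.1477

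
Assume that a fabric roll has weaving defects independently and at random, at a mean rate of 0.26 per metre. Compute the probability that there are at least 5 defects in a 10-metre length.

0.1226

Over the interval, μ = 0.26 × 10 = 2.6 (a 10-metre length = 10 metres).
P(N ≥ 5) = 1 − P(N ≤ 4) = 1 − Σ_{j=0}^{4} e^(−μ) μ^j/j! ≈ 0.1226.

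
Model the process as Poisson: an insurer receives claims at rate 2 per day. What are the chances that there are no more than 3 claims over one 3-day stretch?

Over the interval, μ = 2 × 3 = 6 (a 3-day stretch = 3 days).
P(N ≤ 3) = Σ_{j=0}^{3} e^(−μ) μ^j/j! ≈ 0.1512.

0.1512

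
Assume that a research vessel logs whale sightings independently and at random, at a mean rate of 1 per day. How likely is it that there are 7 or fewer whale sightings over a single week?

0.5987

Over the interval, μ = 1 × 7 = 7 (a week = 7 days).
P(N ≤ 7) = Σ_{j=0}^{7} e^(−μ) μ^j/j! ≈ 0.5987.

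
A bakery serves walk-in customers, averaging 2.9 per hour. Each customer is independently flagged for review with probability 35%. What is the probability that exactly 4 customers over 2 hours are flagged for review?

0.0929

Thinning: the customers that are flagged for review themselves form a Poisson process with rate 0.35 × 2.9 = 1.015 per hour.
Over the interval, μ = 1.015 × 2 = 2.03 (2 hours).
P(N = 4) = e^(−2.03) · 2.03^4/4! ≈ 0.0929.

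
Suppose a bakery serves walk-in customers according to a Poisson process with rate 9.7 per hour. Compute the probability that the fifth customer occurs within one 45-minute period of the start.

Over the interval, μ = 9.7 × 0.75 = 7.275 (a 45-minute period = 0.75 hours).
The fifth arrival falls in the interval iff at least 5 events occur there: P(S_5 ≤ t) = P(N ≥ 5) = 1 − P(N ≤ 4) ≈ 0.8507.

0.8507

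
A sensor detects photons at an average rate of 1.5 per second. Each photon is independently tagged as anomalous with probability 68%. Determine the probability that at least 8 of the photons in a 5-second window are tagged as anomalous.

Thinning: the photons that are tagged as anomalous themselves form a Poisson process with rate 0.68 × 1.5 = 1.02 per second.
Over the interval, μ = 1.02 × 5 = 5.1 (a 5-second window = 5 seconds).
P(N ≥ 8) = 1 − P(N ≤ 7) ≈ 0.1440.

0.1440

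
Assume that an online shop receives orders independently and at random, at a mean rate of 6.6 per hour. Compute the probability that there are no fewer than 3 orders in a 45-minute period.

0.8711

Over the interval, μ = 6.6 × 0.75 = 4.95 (a 45-minute period = 0.75 hours).
P(N ≥ 3) = 1 − P(N ≤ 2) = 1 − Σ_{j=0}^{2} e^(−μ) μ^j/j! ≈ 0.8711.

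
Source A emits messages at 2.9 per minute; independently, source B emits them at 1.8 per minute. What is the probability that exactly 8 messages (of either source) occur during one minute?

0.0537

Independent Poisson processes superpose: combined rate λ = 2.9 + 1.8 = 4.7 per minute.
So μ = 4.7.
P(N = 8) = e^(−4.7) · 4.7^8/8! ≈ 0.0537.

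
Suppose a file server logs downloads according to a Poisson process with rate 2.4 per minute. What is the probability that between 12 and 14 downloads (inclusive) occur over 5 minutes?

Over the interval, μ = 2.4 × 5 = 12 (5 minutes).
P(12 ≤ N ≤ 14) = Σ_{j=12}^{14} e^(−12) · 12^j/j! ≈ 0.3104.

0.3104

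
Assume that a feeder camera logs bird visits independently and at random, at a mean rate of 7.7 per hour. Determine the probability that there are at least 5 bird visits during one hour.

0.8819

With mean μ = 7.7 per hour,
P(N ≥ 5) = 1 − P(N ≤ 4) = 1 − Σ_{j=0}^{4} e^(−μ) μ^j/j! ≈ 0.8819.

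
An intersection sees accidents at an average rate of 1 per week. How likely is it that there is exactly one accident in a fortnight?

Over the interval, μ = 1 × 2 = 2 (a fortnight = 2 weeks).
P(N = 1) = e^(−μ) μ^1/1! = e^(−2) · 2^1/1 ≈ 0.2707.

0.2707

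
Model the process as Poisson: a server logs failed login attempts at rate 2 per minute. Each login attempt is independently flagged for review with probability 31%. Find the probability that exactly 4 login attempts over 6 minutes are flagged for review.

0.1934

Thinning: the login attempts that are flagged for review themselves form a Poisson process with rate 0.31 × 2 = 0.62 per minute.
Over the interval, μ = 0.62 × 6 = 3.72 (6 minutes).
P(N = 4) = e^(−3.72) · 3.72^4/4! ≈ 0.1934.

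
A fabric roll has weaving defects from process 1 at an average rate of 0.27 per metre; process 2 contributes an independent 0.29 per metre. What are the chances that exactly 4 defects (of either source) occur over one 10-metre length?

0.1515

Independent Poisson processes superpose: combined rate λ = 0.27 + 0.29 = 0.56 per metre.
Over the interval, μ = 0.56 × 10 = 5.6 (a 10-metre length = 10 metres).
P(N = 4) = e^(−5.6) · 5.6^4/4! ≈ 0.1515.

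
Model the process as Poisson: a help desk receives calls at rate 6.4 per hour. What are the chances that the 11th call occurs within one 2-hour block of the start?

0.7307

Over the interval, μ = 6.4 × 2 = 12.8 (a 2-hour block = 2 hours).
The 11th arrival falls in the interval iff at least 11 events occur there: P(S_11 ≤ t) = P(N ≥ 11) = 1 − P(N ≤ 10) ≈ 0.7307.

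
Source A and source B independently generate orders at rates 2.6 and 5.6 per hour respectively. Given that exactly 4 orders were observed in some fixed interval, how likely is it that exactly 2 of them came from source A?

0.2813

Given the total, each event is independently from source A with probability p = λ_A/(λ_A+λ_B) = 2.6/8.2 ≈ 0.3171.
So K ~ Binomial(4, 2.6/8.2): P(K = 2) = C(4,2) · (2.6/8.2)^2 · (5.6/8.2)^2 ≈ 0.2813.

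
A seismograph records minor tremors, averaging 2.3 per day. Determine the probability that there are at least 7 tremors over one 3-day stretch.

0.5353

Over the interval, μ = 2.3 × 3 = 6.9 (a 3-day stretch = 3 days).
P(N ≥ 7) = 1 − P(N ≤ 6) = 1 − Σ_{j=0}^{6} e^(−μ) μ^j/j! ≈ 0.5353.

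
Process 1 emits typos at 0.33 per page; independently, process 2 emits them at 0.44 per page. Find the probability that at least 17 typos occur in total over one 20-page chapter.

0.3747

Independent Poisson processes superpose: combined rate λ = 0.33 + 0.44 = 0.77 per page.
Over the interval, μ = 0.77 × 20 = 15.4 (a 20-page chapter = 20 pages).
P(N ≥ 17) = 1 − P(N ≤ 16) ≈ 0.3747.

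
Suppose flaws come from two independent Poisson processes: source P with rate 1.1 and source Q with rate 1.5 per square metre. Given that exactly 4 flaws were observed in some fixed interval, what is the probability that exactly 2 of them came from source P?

Given the total, each event is independently from source P with probability p = λ_P/(λ_P+λ_Q) = 1.1/2.6 ≈ 0.4231.
So K ~ Binomial(4, 1.1/2.6): P(K = 2) = C(4,2) · (1.1/2.6)^2 · (1.5/2.6)^2 ≈ 0.3575.

0.3575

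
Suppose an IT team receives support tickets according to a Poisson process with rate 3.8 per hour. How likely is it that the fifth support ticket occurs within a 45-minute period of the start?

0.1602

Over the interval, μ = 3.8 × 0.75 = 2.85 (a 45-minute period = 0.75 hours).
The fifth arrival falls in the interval iff at least 5 events occur there: P(S_5 ≤ t) = P(N ≥ 5) = 1 − P(N ≤ 4) ≈ 0.1602.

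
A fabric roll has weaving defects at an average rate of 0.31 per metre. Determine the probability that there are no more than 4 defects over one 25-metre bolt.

Over the interval, μ = 0.31 × 25 = 7.75 (a 25-metre bolt = 25 metres).
P(N ≤ 4) = Σ_{j=0}^{4} e^(−μ) μ^j/j! ≈ 0.1149.

0.1149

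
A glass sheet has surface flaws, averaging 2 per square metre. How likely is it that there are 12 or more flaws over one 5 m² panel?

0.3032

Over the interval, μ = 2 × 5 = 10 (a 5 m² panel = 5 square metres).
P(N ≥ 12) = 1 − P(N ≤ 11) = 1 − Σ_{j=0}^{11} e^(−μ) μ^j/j! ≈ 0.3032.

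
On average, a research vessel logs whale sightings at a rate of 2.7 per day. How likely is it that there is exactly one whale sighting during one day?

0.1815

With mean μ = 2.7 per day,
P(N = 1) = e^(−μ) μ^1/1! = e^(−2.7) · 2.7^1/1 ≈ 0.1815.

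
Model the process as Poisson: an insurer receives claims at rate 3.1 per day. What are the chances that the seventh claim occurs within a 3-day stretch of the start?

Over the interval, μ = 3.1 × 3 = 9.3 (a 3-day stretch = 3 days).
The seventh arrival falls in the interval iff at least 7 events occur there: P(S_7 ≤ t) = P(N ≥ 7) = 1 − P(N ≤ 6) ≈ 0.8192.

0.8192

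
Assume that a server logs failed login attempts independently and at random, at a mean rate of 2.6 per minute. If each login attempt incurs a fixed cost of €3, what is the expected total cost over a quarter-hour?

€117

E[N] = 2.6 × 15 = 39 (a quarter-hour = 15 minutes); E[cost] = 39 × €3 = €117.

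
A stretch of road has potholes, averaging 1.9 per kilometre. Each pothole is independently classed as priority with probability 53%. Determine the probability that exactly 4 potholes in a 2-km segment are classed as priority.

Thinning: the potholes that are classed as priority themselves form a Poisson process with rate 0.53 × 1.9 = 1.007 per kilometre.
Over the interval, μ = 1.007 × 2 = 2.014 (a 2-km segment = 2 kilometres).
P(N = 4) = e^(−2.014) · 2.014^4/4! ≈ 0.0915.

0.0915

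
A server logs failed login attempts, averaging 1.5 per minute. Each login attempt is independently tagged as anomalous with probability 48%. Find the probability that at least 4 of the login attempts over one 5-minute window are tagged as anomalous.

0.4848

Thinning: the login attempts that are tagged as anomalous themselves form a Poisson process with rate 0.48 × 1.5 = 0.72 per minute.
Over the interval, μ = 0.72 × 5 = 3.6 (a 5-minute window = 5 minutes).
P(N ≥ 4) = 1 − P(N ≤ 3) ≈ 0.4848.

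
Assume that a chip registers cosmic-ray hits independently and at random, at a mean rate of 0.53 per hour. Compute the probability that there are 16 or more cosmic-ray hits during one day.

Over the interval, μ = 0.53 × 24 = 12.72 (a day = 24 hours).
P(N ≥ 16) = 1 − P(N ≤ 15) = 1 − Σ_{j=0}^{15} e^(−μ) μ^j/j! ≈ 0.2122.

0.2122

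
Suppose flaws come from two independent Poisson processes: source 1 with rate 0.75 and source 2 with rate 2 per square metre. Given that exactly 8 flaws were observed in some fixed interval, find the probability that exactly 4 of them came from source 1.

Given the total, each event is independently from source 1 with probability p = λ_1/(λ_1+λ_2) = 0.75/2.75 ≈ 0.2727.
So K ~ Binomial(8, 0.75/2.75): P(K = 4) = C(8,4) · (0.75/2.75)^4 · (2/2.75)^4 ≈ 0.1083.

0.1083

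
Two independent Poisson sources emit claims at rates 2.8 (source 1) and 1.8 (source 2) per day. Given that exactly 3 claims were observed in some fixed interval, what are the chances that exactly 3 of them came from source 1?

Given the total, each event is independently from source 1 with probability p = λ_1/(λ_1+λ_2) = 2.8/4.6 ≈ 0.6087.
So K ~ Binomial(3, 2.8/4.6): P(K = 3) = C(3,3) · (2.8/4.6)^3 · (1.8/4.6)^0 ≈ 0.2255.

0.2255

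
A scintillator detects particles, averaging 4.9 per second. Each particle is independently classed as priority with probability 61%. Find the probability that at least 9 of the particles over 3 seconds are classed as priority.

Thinning: the particles that are classed as priority themselves form a Poisson process with rate 0.61 × 4.9 = 2.989 per second.
Over the interval, μ = 2.989 × 3 = 8.967 (3 seconds).
P(N ≥ 9) = 1 − P(N ≤ 8) ≈ 0.5400.

0.5400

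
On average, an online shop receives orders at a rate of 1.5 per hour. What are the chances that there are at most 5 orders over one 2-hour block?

Over the interval, μ = 1.5 × 2 = 3 (a 2-hour block = 2 hours).
P(N ≤ 5) = Σ_{j=0}^{5} e^(−μ) μ^j/j! ≈ 0.9161.

0.9161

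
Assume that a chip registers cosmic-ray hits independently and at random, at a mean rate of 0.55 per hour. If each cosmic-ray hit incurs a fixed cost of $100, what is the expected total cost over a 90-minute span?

$82.5

E[N] = 0.55 × 1.5 = 0.825 (a 90-minute span = 1.5 hours); E[cost] = 0.825 × $100 = $82.5.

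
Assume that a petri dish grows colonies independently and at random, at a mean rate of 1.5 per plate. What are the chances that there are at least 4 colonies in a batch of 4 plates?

Over the interval, μ = 1.5 × 4 = 6 (a batch of 4 plates = 4 plates).
P(N ≥ 4) = 1 − P(N ≤ 3) = 1 − Σ_{j=0}^{3} e^(−μ) μ^j/j! ≈ 0.8488.

0.8488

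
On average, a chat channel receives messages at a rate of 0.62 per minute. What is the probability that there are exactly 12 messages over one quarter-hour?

0.0799

Over the interval, μ = 0.62 × 15 = 9.3 (a quarter-hour = 15 minutes).
P(N = 12) = e^(−μ) μ^12/12! = e^(−9.3) · 9.3^12/479001600 ≈ 0.0799.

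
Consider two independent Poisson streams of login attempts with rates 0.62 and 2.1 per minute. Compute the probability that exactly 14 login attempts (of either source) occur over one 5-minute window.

0.1054

Independent Poisson processes superpose: combined rate λ = 0.62 + 2.1 = 2.72 per minute.
Over the interval, μ = 2.72 × 5 = 13.6 (a 5-minute window = 5 minutes).
P(N = 14) = e^(−13.6) · 13.6^14/14! ≈ 0.1054.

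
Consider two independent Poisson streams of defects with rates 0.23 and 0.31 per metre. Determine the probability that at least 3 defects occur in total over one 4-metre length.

0.3665

Independent Poisson processes superpose: combined rate λ = 0.23 + 0.31 = 0.54 per metre.
Over the interval, μ = 0.54 × 4 = 2.16 (a 4-metre length = 4 metres).
P(N ≥ 3) = 1 − P(N ≤ 2) ≈ 0.3665.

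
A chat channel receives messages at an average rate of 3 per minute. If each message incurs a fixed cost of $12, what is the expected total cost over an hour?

E[N] = 3 × 60 = 180 (an hour = 60 minutes); E[cost] = 180 × $12 = $2160.

$2160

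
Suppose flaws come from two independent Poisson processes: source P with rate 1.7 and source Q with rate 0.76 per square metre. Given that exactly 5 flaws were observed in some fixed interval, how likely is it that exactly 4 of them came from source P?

Given the total, each event is independently from source P with probability p = λ_P/(λ_P+λ_Q) = 1.7/2.46 ≈ 0.6911.
So K ~ Binomial(5, 1.7/2.46): P(K = 4) = C(5,4) · (1.7/2.46)^4 · (0.76/2.46)^1 ≈ 0.3523.

0.3523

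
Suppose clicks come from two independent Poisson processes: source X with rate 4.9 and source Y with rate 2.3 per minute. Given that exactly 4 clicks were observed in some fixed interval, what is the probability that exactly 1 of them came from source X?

Given the total, each event is independently from source X with probability p = λ_X/(λ_X+λ_Y) = 4.9/7.2 ≈ 0.6806.
So K ~ Binomial(4, 4.9/7.2): P(K = 1) = C(4,1) · (4.9/7.2)^1 · (2.3/7.2)^3 ≈ 0.0887.

0.0887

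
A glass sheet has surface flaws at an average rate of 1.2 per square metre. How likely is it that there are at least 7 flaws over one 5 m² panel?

Over the interval, μ = 1.2 × 5 = 6 (a 5 m² panel = 5 square metres).
P(N ≥ 7) = 1 − P(N ≤ 6) = 1 − Σ_{j=0}^{6} e^(−μ) μ^j/j! ≈ 0.3937.

0.3937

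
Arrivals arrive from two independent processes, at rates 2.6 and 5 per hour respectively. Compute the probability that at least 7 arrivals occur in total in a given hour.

0.6354

Independent Poisson processes superpose: combined rate λ = 2.6 + 5 = 7.6 per hour.
So μ = 7.6.
P(N ≥ 7) = 1 − P(N ≤ 6) ≈ 0.6354.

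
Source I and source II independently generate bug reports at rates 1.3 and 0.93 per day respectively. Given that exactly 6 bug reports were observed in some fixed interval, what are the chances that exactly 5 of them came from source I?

0.1685

Given the total, each event is independently from source I with probability p = λ_I/(λ_I+λ_II) = 1.3/2.23 ≈ 0.5830.
So K ~ Binomial(6, 1.3/2.23): P(K = 5) = C(6,5) · (1.3/2.23)^5 · (0.93/2.23)^1 ≈ 0.1685.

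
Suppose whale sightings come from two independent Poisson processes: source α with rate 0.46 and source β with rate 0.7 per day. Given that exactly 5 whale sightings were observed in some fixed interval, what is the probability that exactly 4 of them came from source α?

0.0746

Given the total, each event is independently from source α with probability p = λ_α/(λ_α+λ_β) = 0.46/1.16 ≈ 0.3966.
So K ~ Binomial(5, 0.46/1.16): P(K = 4) = C(5,4) · (0.46/1.16)^4 · (0.7/1.16)^1 ≈ 0.0746.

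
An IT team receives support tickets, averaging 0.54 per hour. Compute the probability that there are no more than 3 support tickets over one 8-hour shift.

0.3736

Over the interval, μ = 0.54 × 8 = 4.32 (an 8-hour shift = 8 hours).
P(N ≤ 3) = Σ_{j=0}^{3} e^(−μ) μ^j/j! ≈ 0.3736.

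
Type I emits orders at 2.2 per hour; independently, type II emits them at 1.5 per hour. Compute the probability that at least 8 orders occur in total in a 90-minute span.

Independent Poisson processes superpose: combined rate λ = 2.2 + 1.5 = 3.7 per hour.
Over the interval, μ = 3.7 × 1.5 = 5.55 (a 90-minute span = 1.5 hours).
P(N ≥ 8) = 1 − P(N ≤ 7) ≈ 0.1967.

0.1967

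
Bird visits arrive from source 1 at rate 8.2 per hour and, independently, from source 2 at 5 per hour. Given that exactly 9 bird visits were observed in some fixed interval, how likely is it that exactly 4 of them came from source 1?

0.1463

Given the total, each event is independently from source 1 with probability p = λ_1/(λ_1+λ_2) = 8.2/13.2 ≈ 0.6212.
So K ~ Binomial(9, 8.2/13.2): P(K = 4) = C(9,4) · (8.2/13.2)^4 · (5/13.2)^5 ≈ 0.1463.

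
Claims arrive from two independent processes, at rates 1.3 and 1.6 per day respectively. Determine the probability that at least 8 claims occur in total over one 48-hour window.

0.2290

Independent Poisson processes superpose: combined rate λ = 1.3 + 1.6 = 2.9 per day.
Over the interval, μ = 2.9 × 2 = 5.8 (a 48-hour window = 2 days).
P(N ≥ 8) = 1 − P(N ≤ 7) ≈ 0.2290.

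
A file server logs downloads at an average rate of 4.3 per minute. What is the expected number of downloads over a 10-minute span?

E[N] = λt = 4.3 × 10 = 43 (a 10-minute span = 10 minutes).

43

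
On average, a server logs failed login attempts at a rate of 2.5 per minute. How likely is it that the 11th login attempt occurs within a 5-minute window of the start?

0.7029

Over the interval, μ = 2.5 × 5 = 12.5 (a 5-minute window = 5 minutes).
The 11th arrival falls in the interval iff at least 11 events occur there: P(S_11 ≤ t) = P(N ≥ 11) = 1 − P(N ≤ 10) ≈ 0.7029.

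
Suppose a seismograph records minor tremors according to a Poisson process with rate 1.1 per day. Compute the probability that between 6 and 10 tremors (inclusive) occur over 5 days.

Over the interval, μ = 1.1 × 5 = 5.5 (5 days).
P(6 ≤ N ≤ 10) = Σ_{j=6}^{10} e^(−5.5) · 5.5^j/j! ≈ 0.4458.

0.4458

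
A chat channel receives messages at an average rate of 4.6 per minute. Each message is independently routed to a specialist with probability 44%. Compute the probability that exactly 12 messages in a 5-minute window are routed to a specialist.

0.0970

Thinning: the messages that are routed to a specialist themselves form a Poisson process with rate 0.44 × 4.6 = 2.024 per minute.
Over the interval, μ = 2.024 × 5 = 10.12 (a 5-minute window = 5 minutes).
P(N = 12) = e^(−10.12) · 10.12^12/12! ≈ 0.0970.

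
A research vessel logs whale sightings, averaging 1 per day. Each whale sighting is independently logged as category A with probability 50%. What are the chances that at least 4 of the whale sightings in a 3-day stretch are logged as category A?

Thinning: the whale sightings that are logged as category A themselves form a Poisson process with rate 0.5 × 1 = 0.5 per day.
Over the interval, μ = 0.5 × 3 = 1.5 (a 3-day stretch = 3 days).
P(N ≥ 4) = 1 − P(N ≤ 3) ≈ 0.0656.

0.0656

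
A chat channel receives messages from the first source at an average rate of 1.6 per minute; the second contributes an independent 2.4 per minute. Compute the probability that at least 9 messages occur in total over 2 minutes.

Independent Poisson processes superpose: combined rate λ = 1.6 + 2.4 = 4 per minute.
Over the interval, μ = 4 × 2 = 8 (2 minutes).
P(N ≥ 9) = 1 − P(N ≤ 8) ≈ 0.4075.

0.4075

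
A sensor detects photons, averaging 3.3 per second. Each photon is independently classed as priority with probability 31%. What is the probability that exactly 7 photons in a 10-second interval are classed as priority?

0.0839

Thinning: the photons that are classed as priority themselves form a Poisson process with rate 0.31 × 3.3 = 1.023 per second.
Over the interval, μ = 1.023 × 10 = 10.23 (a 10-second interval = 10 seconds).
P(N = 7) = e^(−10.23) · 10.23^7/7! ≈ 0.0839.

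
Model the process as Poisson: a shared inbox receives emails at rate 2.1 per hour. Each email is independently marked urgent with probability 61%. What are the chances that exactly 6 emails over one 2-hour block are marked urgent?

Thinning: the emails that are marked urgent themselves form a Poisson process with rate 0.61 × 2.1 = 1.281 per hour.
Over the interval, μ = 1.281 × 2 = 2.562 (a 2-hour block = 2 hours).
P(N = 6) = e^(−2.562) · 2.562^6/6! ≈ 0.0303.

0.0303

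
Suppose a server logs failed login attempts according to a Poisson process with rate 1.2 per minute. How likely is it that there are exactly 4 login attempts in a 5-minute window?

0.1339

Over the interval, μ = 1.2 × 5 = 6 (a 5-minute window = 5 minutes).
P(N = 4) = e^(−μ) μ^4/4! = e^(−6) · 6^4/24 ≈ 0.1339.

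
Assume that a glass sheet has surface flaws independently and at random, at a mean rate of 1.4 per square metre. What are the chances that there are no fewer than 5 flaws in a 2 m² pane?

Over the interval, μ = 1.4 × 2 = 2.8 (a 2 m² pane = 2 square metres).
P(N ≥ 5) = 1 − P(N ≤ 4) = 1 − Σ_{j=0}^{4} e^(−μ) μ^j/j! ≈ 0.1523.

0.1523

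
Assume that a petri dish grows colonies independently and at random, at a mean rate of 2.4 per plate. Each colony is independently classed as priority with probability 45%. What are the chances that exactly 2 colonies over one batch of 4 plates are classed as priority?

0.1241

Thinning: the colonies that are classed as priority themselves form a Poisson process with rate 0.45 × 2.4 = 1.08 per plate.
Over the interval, μ = 1.08 × 4 = 4.32 (a batch of 4 plates = 4 plates).
P(N = 2) = e^(−4.32) · 4.32^2/2! ≈ 0.1241.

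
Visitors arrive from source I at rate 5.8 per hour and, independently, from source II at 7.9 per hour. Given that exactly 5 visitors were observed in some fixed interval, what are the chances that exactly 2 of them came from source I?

0.3437

Given the total, each event is independently from source I with probability p = λ_I/(λ_I+λ_II) = 5.8/13.7 ≈ 0.4234.
So K ~ Binomial(5, 5.8/13.7): P(K = 2) = C(5,2) · (5.8/13.7)^2 · (7.9/13.7)^3 ≈ 0.3437.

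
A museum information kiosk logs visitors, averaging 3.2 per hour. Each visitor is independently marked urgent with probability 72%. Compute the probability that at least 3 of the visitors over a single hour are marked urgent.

Thinning: the visitors that are marked urgent themselves form a Poisson process with rate 0.72 × 3.2 = 2.304 per hour.
So μ = 2.304.
P(N ≥ 3) = 1 − P(N ≤ 2) ≈ 0.4050.

0.4050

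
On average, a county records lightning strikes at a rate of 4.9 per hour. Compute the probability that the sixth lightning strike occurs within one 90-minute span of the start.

Over the interval, μ = 4.9 × 1.5 = 7.35 (a 90-minute span = 1.5 hours).
The sixth arrival falls in the interval iff at least 6 events occur there: P(S_6 ≤ t) = P(N ≥ 6) = 1 − P(N ≤ 5) ≈ 0.7417.

0.7417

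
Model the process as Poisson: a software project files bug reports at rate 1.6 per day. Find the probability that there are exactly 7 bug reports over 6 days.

Over the interval, μ = 1.6 × 6 = 9.6 (6 days).
P(N = 7) = e^(−μ) μ^7/7! = e^(−9.6) · 9.6^7/5040 ≈ 0.1010.

0.1010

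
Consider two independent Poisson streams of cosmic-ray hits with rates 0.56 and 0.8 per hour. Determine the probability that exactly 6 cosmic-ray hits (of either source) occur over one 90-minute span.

0.0130

Independent Poisson processes superpose: combined rate λ = 0.56 + 0.8 = 1.36 per hour.
Over the interval, μ = 1.36 × 1.5 = 2.04 (a 90-minute span = 1.5 hours).
P(N = 6) = e^(−2.04) · 2.04^6/6! ≈ 0.0130.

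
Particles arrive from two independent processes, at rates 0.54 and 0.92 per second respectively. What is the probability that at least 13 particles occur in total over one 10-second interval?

Independent Poisson processes superpose: combined rate λ = 0.54 + 0.92 = 1.46 per second.
Over the interval, μ = 1.46 × 10 = 14.6 (a 10-second interval = 10 seconds).
P(N ≥ 13) = 1 − P(N ≤ 12) ≈ 0.6979.

0.6979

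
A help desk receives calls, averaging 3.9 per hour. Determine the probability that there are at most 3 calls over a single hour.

With mean μ = 3.9 per hour,
P(N ≤ 3) = Σ_{j=0}^{3} e^(−μ) μ^j/j! ≈ 0.4532.

0.4532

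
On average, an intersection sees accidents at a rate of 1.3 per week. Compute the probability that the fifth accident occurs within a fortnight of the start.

0.1226

Over the interval, μ = 1.3 × 2 = 2.6 (a fortnight = 2 weeks).
The fifth arrival falls in the interval iff at least 5 events occur there: P(S_5 ≤ t) = P(N ≥ 5) = 1 − P(N ≤ 4) ≈ 0.1226.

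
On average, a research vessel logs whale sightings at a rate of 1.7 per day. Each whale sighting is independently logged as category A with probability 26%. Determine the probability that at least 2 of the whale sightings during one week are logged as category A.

Thinning: the whale sightings that are logged as category A themselves form a Poisson process with rate 0.26 × 1.7 = 0.442 per day.
Over the interval, μ = 0.442 × 7 = 3.094 (a week = 7 days).
P(N ≥ 2) = 1 − P(N ≤ 1) ≈ 0.8145.

0.8145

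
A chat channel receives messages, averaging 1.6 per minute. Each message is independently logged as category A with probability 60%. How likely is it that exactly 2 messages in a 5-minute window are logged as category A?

0.0948

Thinning: the messages that are logged as category A themselves form a Poisson process with rate 0.6 × 1.6 = 0.96 per minute.
Over the interval, μ = 0.96 × 5 = 4.8 (a 5-minute window = 5 minutes).
P(N = 2) = e^(−4.8) · 4.8^2/2! ≈ 0.0948.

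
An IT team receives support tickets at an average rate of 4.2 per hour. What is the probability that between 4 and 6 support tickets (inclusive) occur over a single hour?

With mean μ = 4.2 per hour,
P(4 ≤ N ≤ 6) = Σ_{j=4}^{6} e^(−4.2) · 4.2^j/j! ≈ 0.4721.

0.4721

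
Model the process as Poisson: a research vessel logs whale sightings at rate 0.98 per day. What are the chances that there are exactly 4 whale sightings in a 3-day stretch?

0.1646

Over the interval, μ = 0.98 × 3 = 2.94 (a 3-day stretch = 3 days).
P(N = 4) = e^(−μ) μ^4/4! = e^(−2.94) · 2.94^4/24 ≈ 0.1646.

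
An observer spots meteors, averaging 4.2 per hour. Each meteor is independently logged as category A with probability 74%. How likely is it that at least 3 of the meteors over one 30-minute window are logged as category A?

0.2048

Thinning: the meteors that are logged as category A themselves form a Poisson process with rate 0.74 × 4.2 = 3.108 per hour.
Over the interval, μ = 3.108 × 0.5 = 1.554 (a 30-minute window = 0.5 hours).
P(N ≥ 3) = 1 − P(N ≤ 2) ≈ 0.2048.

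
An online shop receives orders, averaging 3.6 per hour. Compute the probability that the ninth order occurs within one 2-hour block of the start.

Over the interval, μ = 3.6 × 2 = 7.2 (a 2-hour block = 2 hours).
The ninth arrival falls in the interval iff at least 9 events occur there: P(S_9 ≤ t) = P(N ≥ 9) = 1 − P(N ≤ 8) ≈ 0.2973.

0.2973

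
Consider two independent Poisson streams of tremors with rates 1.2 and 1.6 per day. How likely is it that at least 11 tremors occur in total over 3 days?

0.2257

Independent Poisson processes superpose: combined rate λ = 1.2 + 1.6 = 2.8 per day.
Over the interval, μ = 2.8 × 3 = 8.4 (3 days).
P(N ≥ 11) = 1 − P(N ≤ 10) ≈ 0.2257.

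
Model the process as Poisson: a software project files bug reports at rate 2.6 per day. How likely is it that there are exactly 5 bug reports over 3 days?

Over the interval, μ = 2.6 × 3 = 7.8 (3 days).
P(N = 5) = e^(−μ) μ^5/5! = e^(−7.8) · 7.8^5/120 ≈ 0.0986.

0.0986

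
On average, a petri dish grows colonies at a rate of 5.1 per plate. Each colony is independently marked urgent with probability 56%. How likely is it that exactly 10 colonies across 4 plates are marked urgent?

0.1140

Thinning: the colonies that are marked urgent themselves form a Poisson process with rate 0.56 × 5.1 = 2.856 per plate.
Over the interval, μ = 2.856 × 4 = 11.424 (4 plates).
P(N = 10) = e^(−11.424) · 11.424^10/10! ≈ 0.1140.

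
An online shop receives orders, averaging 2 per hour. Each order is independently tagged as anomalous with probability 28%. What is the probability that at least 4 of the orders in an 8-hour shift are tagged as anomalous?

0.6543

Thinning: the orders that are tagged as anomalous themselves form a Poisson process with rate 0.28 × 2 = 0.56 per hour.
Over the interval, μ = 0.56 × 8 = 4.48 (an 8-hour shift = 8 hours).
P(N ≥ 4) = 1 − P(N ≤ 3) ≈ 0.6543.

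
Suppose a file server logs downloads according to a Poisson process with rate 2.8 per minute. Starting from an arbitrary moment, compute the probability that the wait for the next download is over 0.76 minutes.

The wait for the next event is exponential with rate λ = 2.8 per minute.
P(T > 0.76) = e^(−λt) = e^(−2.8 × 0.76) = e^(−2.128) ≈ 0.1191.

0.1191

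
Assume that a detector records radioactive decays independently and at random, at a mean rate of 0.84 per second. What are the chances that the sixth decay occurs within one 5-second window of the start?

Over the interval, μ = 0.84 × 5 = 4.2 (a 5-second window = 5 seconds).
The sixth arrival falls in the interval iff at least 6 events occur there: P(S_6 ≤ t) = P(N ≥ 6) = 1 − P(N ≤ 5) ≈ 0.2469.

0.2469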